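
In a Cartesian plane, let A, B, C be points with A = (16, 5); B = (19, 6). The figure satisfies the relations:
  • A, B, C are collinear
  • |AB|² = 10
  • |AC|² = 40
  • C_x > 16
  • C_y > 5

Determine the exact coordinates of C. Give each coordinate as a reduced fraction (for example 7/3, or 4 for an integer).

1. C_x = 22  [[A, B, C are collinear ⇒ -1x+3y+1=0] ∩ [|C−(16, 5)|²=40]]
2. C_y = 7  [[A, B, C are collinear ⇒ -1x+3y+1=0] ∩ [|C−(16, 5)|²=40]]
   so C = (22, 7)

C = (22, 7)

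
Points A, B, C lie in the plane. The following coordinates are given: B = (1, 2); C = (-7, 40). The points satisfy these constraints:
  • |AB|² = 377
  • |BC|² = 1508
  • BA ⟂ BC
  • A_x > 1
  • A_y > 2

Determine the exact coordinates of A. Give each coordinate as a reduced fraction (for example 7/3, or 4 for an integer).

A = (20, 6)

1. A_x = 20  [[BA ⟂ BC ⇒ -8x+38y-68=0] ∩ [|A−(1, 2)|²=377]]
2. A_y = 6  [[BA ⟂ BC ⇒ -8x+38y-68=0] ∩ [|A−(1, 2)|²=377]]
   so A = (20, 6)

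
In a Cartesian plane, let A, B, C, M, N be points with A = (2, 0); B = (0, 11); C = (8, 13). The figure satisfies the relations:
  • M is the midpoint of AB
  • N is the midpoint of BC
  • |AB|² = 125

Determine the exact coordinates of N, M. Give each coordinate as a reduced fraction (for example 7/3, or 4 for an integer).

1. M_x = 1  [2·M = A+B = (2, 0)+(0, 11)]
2. M_y = 11/2  [2·M = A+B = (2, 0)+(0, 11)]
   so M = (1, 11/2)
3. N_x = 4  [2·N = B+C = (0, 11)+(8, 13)]
4. N_y = 12  [2·N = B+C = (0, 11)+(8, 13)]
   so N = (4, 12)

N = (4, 12)
M = (1, 11/2)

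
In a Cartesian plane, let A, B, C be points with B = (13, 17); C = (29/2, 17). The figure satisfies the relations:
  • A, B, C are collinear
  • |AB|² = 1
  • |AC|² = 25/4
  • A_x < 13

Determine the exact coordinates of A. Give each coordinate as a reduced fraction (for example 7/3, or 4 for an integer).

A = (12, 17)

1. A_x = 12  [[A, B, C are collinear ⇒ 3/2y-51/2=0] ∩ [|A−(13, 17)|²=1]]
2. A_y = 17  [[A, B, C are collinear ⇒ 3/2y-51/2=0] ∩ [|A−(13, 17)|²=1]]
   so A = (12, 17)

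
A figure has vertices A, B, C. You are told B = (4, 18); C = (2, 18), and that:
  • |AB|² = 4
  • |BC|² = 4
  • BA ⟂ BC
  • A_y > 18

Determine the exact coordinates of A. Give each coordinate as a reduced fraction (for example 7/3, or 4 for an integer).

1. A_x = 4  [[BA ⟂ BC ⇒ -2x+8=0] ∩ [|A−(4, 18)|²=4]]
2. A_y = 20  [[BA ⟂ BC ⇒ -2x+8=0] ∩ [|A−(4, 18)|²=4]]
   so A = (4, 20)

A = (4, 20)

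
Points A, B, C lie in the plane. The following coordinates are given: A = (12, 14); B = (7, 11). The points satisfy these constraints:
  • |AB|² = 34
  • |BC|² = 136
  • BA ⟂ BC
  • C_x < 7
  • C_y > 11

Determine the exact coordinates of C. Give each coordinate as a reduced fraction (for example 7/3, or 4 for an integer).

C = (1, 21)

1. C_x = 1  [[BA ⟂ BC ⇒ 5x+3y-68=0] ∩ [|C−(7, 11)|²=136]]
2. C_y = 21  [[BA ⟂ BC ⇒ 5x+3y-68=0] ∩ [|C−(7, 11)|²=136]]
   so C = (1, 21)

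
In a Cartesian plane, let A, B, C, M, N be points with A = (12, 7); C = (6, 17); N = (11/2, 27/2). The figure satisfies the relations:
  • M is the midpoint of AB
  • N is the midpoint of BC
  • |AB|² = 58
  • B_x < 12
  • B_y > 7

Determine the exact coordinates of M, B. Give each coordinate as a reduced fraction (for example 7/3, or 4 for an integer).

M = (17/2, 17/2)
B = (5, 10)

1. B_x = 5  [B = 2·N−C = 2·(11/2, 27/2)−(6, 17)]
2. B_y = 10  [B = 2·N−C = 2·(11/2, 27/2)−(6, 17)]
   so B = (5, 10)
3. M_x = 17/2  [2·M = A+B = (12, 7)+(5, 10)]
4. M_y = 17/2  [2·M = A+B = (12, 7)+(5, 10)]
   so M = (17/2, 17/2)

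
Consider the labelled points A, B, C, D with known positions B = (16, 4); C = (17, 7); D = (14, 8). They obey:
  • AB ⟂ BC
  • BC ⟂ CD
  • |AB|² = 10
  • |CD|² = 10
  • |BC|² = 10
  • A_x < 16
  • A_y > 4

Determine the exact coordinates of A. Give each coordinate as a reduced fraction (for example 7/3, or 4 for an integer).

1. A_x = 13  [[AB ⟂ BC ⇒ -1x-3y+28=0] ∩ [|A−(16, 4)|²=10]]
2. A_y = 5  [[AB ⟂ BC ⇒ -1x-3y+28=0] ∩ [|A−(16, 4)|²=10]]
   so A = (13, 5)

A = (13, 5)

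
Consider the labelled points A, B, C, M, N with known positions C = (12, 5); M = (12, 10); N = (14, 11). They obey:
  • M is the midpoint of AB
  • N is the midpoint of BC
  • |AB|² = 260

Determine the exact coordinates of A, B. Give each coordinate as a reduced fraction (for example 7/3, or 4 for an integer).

1. B_x = 16  [B = 2·N−C = 2·(14, 11)−(12, 5)]
2. B_y = 17  [B = 2·N−C = 2·(14, 11)−(12, 5)]
   so B = (16, 17)
3. A_x = 8  [A = 2·M−B = 2·(12, 10)−(16, 17)]
4. A_y = 3  [A = 2·M−B = 2·(12, 10)−(16, 17)]
   so A = (8, 3)

A = (8, 3)
B = (16, 17)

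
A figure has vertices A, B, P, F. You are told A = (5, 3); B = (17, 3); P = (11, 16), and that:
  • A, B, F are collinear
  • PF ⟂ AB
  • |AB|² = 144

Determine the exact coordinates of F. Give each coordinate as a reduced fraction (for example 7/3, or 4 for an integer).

F = (11, 3)

1. F_x = 11  [[A, B, F are collinear ⇒ 12y-36=0] ∩ [PF ⟂ AB ⇒ 12x-132=0]]
2. F_y = 3  [[A, B, F are collinear ⇒ 12y-36=0] ∩ [PF ⟂ AB ⇒ 12x-132=0]]
   so F = (11, 3)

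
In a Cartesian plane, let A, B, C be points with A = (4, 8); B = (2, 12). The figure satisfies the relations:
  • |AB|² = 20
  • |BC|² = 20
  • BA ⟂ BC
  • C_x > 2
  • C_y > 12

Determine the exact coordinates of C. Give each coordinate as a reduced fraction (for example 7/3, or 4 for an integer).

C = (6, 14)

1. C_x = 6  [[BA ⟂ BC ⇒ 2x-4y+44=0] ∩ [|C−(2, 12)|²=20]]
2. C_y = 14  [[BA ⟂ BC ⇒ 2x-4y+44=0] ∩ [|C−(2, 12)|²=20]]
   so C = (6, 14)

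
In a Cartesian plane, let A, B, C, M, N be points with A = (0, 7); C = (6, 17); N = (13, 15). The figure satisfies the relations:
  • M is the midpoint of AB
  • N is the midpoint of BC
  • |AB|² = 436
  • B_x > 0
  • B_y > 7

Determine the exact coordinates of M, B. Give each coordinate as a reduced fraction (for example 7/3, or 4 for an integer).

1. B_x = 20  [B = 2·N−C = 2·(13, 15)−(6, 17)]
2. B_y = 13  [B = 2·N−C = 2·(13, 15)−(6, 17)]
   so B = (20, 13)
3. M_x = 10  [2·M = A+B = (0, 7)+(20, 13)]
4. M_y = 10  [2·M = A+B = (0, 7)+(20, 13)]
   so M = (10, 10)

M = (10, 10)
B = (20, 13)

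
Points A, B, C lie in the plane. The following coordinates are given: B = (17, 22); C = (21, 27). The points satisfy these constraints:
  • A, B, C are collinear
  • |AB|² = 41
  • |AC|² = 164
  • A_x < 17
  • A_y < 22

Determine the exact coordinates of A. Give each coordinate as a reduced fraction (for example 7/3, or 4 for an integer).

1. A_x = 13  [[A, B, C are collinear ⇒ -5x+4y-3=0] ∩ [|A−(17, 22)|²=41]]
2. A_y = 17  [[A, B, C are collinear ⇒ -5x+4y-3=0] ∩ [|A−(17, 22)|²=41]]
   so A = (13, 17)

A = (13, 17)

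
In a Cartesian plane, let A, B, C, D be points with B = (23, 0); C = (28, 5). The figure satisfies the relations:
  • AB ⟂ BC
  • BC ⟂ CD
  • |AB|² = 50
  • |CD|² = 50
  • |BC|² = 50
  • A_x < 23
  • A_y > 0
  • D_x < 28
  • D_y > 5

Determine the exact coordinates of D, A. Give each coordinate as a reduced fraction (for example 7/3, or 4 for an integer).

D = (23, 10)
A = (18, 5)

1. D_x = 23  [[BC ⟂ CD ⇒ 5x+5y-165=0] ∩ [|D−(28, 5)|²=50]]
2. D_y = 10  [[BC ⟂ CD ⇒ 5x+5y-165=0] ∩ [|D−(28, 5)|²=50]]
   so D = (23, 10)
3. A_x = 18  [[AB ⟂ BC ⇒ -5x-5y+115=0] ∩ [|A−(23, 0)|²=50]]
4. A_y = 5  [[AB ⟂ BC ⇒ -5x-5y+115=0] ∩ [|A−(23, 0)|²=50]]
   so A = (18, 5)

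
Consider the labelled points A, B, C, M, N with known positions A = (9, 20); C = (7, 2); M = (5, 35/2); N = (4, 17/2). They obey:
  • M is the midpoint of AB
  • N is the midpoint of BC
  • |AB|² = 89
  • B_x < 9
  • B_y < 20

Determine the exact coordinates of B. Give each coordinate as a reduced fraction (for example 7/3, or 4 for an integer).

1. B_x = 1  [B = 2·M−A = 2·(5, 35/2)−(9, 20)]
2. B_y = 15  [B = 2·M−A = 2·(5, 35/2)−(9, 20)]
   so B = (1, 15)

B = (1, 15)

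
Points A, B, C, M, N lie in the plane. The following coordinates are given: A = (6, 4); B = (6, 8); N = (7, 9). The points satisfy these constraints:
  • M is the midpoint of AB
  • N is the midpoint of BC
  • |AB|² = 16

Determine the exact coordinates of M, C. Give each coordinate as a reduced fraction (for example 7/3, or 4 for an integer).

1. M_x = 6  [2·M = A+B = (6, 4)+(6, 8)]
2. M_y = 6  [2·M = A+B = (6, 4)+(6, 8)]
   so M = (6, 6)
3. C_x = 8  [C = 2·N−B = 2·(7, 9)−(6, 8)]
4. C_y = 10  [C = 2·N−B = 2·(7, 9)−(6, 8)]
   so C = (8, 10)

M = (6, 6)
C = (8, 10)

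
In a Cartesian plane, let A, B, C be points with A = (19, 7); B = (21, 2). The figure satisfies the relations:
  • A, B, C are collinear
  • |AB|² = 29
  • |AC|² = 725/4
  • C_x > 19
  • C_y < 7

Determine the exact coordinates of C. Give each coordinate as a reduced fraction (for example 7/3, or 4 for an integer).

C = (24, -11/2)

1. C_x = 24  [[A, B, C are collinear ⇒ 5x+2y-109=0] ∩ [|C−(19, 7)|²=725/4]]
2. C_y = -11/2  [[A, B, C are collinear ⇒ 5x+2y-109=0] ∩ [|C−(19, 7)|²=725/4]]
   so C = (24, -11/2)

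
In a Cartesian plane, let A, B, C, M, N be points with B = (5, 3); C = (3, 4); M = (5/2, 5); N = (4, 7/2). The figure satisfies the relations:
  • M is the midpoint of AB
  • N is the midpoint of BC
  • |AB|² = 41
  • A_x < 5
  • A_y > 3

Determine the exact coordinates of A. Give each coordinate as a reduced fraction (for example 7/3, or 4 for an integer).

A = (0, 7)

1. A_x = 0  [A = 2·M−B = 2·(5/2, 5)−(5, 3)]
2. A_y = 7  [A = 2·M−B = 2·(5/2, 5)−(5, 3)]
   so A = (0, 7)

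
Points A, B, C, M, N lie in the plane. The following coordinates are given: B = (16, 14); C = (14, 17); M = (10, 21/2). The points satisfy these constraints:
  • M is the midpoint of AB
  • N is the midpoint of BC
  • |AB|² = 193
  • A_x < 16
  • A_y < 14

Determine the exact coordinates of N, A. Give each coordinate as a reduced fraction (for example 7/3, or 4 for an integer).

N = (15, 31/2)
A = (4, 7)

1. A_x = 4  [A = 2·M−B = 2·(10, 21/2)−(16, 14)]
2. A_y = 7  [A = 2·M−B = 2·(10, 21/2)−(16, 14)]
   so A = (4, 7)
3. N_x = 15  [2·N = B+C = (16, 14)+(14, 17)]
4. N_y = 31/2  [2·N = B+C = (16, 14)+(14, 17)]
   so N = (15, 31/2)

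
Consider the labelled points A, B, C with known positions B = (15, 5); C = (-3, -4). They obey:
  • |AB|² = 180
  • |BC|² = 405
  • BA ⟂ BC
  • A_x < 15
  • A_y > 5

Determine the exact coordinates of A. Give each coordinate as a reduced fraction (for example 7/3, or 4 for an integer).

1. A_x = 9  [[BA ⟂ BC ⇒ -18x-9y+315=0] ∩ [|A−(15, 5)|²=180]]
2. A_y = 17  [[BA ⟂ BC ⇒ -18x-9y+315=0] ∩ [|A−(15, 5)|²=180]]
   so A = (9, 17)

A = (9, 17)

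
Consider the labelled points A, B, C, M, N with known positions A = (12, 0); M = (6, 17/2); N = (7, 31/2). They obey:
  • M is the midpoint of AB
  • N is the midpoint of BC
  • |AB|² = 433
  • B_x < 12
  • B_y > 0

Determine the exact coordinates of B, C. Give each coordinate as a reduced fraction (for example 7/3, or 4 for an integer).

B = (0, 17)
C = (14, 14)

1. B_x = 0  [B = 2·M−A = 2·(6, 17/2)−(12, 0)]
2. B_y = 17  [B = 2·M−A = 2·(6, 17/2)−(12, 0)]
   so B = (0, 17)
3. C_x = 14  [C = 2·N−B = 2·(7, 31/2)−(0, 17)]
4. C_y = 14  [C = 2·N−B = 2·(7, 31/2)−(0, 17)]
   so C = (14, 14)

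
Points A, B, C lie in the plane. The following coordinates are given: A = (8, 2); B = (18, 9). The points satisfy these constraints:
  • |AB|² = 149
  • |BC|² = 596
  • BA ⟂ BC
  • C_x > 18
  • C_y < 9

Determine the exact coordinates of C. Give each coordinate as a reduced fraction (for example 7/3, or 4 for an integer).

1. C_x = 32  [[BA ⟂ BC ⇒ -10x-7y+243=0] ∩ [|C−(18, 9)|²=596]]
2. C_y = -11  [[BA ⟂ BC ⇒ -10x-7y+243=0] ∩ [|C−(18, 9)|²=596]]
   so C = (32, -11)

C = (32, -11)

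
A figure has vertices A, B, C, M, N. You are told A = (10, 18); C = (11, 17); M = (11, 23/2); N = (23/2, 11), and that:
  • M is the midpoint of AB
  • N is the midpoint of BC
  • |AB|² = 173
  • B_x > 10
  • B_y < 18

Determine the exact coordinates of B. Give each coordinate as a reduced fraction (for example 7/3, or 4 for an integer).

B = (12, 5)

1. B_x = 12  [B = 2·M−A = 2·(11, 23/2)−(10, 18)]
2. B_y = 5  [B = 2·M−A = 2·(11, 23/2)−(10, 18)]
   so B = (12, 5)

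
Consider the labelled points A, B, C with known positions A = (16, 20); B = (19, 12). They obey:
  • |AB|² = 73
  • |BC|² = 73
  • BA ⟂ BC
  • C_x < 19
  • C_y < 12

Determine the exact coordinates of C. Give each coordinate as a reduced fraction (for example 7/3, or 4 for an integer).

C = (11, 9)

1. C_x = 11  [[BA ⟂ BC ⇒ -3x+8y-39=0] ∩ [|C−(19, 12)|²=73]]
2. C_y = 9  [[BA ⟂ BC ⇒ -3x+8y-39=0] ∩ [|C−(19, 12)|²=73]]
   so C = (11, 9)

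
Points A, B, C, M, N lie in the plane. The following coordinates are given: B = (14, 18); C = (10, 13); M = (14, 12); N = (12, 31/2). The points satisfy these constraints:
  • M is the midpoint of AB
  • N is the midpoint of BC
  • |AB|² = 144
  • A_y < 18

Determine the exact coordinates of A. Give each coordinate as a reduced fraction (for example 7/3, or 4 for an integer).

A = (14, 6)

1. A_x = 14  [A = 2·M−B = 2·(14, 12)−(14, 18)]
2. A_y = 6  [A = 2·M−B = 2·(14, 12)−(14, 18)]
   so A = (14, 6)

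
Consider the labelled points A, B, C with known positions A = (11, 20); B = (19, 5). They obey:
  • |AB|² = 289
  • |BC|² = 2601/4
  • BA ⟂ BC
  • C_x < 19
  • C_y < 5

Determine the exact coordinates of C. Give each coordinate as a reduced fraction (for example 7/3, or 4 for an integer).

1. C_x = -7/2  [[BA ⟂ BC ⇒ -8x+15y+77=0] ∩ [|C−(19, 5)|²=2601/4]]
2. C_y = -7  [[BA ⟂ BC ⇒ -8x+15y+77=0] ∩ [|C−(19, 5)|²=2601/4]]
   so C = (-7/2, -7)

C = (-7/2, -7)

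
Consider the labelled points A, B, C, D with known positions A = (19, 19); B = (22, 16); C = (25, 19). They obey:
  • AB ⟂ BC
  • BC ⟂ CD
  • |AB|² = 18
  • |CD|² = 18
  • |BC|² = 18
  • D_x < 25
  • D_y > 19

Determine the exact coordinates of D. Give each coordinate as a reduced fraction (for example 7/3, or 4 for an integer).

D = (22, 22)

1. D_x = 22  [[BC ⟂ CD ⇒ 3x+3y-132=0] ∩ [|D−(25, 19)|²=18]]
2. D_y = 22  [[BC ⟂ CD ⇒ 3x+3y-132=0] ∩ [|D−(25, 19)|²=18]]
   so D = (22, 22)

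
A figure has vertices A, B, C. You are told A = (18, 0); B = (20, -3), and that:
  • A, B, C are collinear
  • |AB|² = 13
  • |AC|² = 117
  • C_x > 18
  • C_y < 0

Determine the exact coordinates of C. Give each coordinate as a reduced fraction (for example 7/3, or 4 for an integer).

1. C_x = 24  [[A, B, C are collinear ⇒ 3x+2y-54=0] ∩ [|C−(18, 0)|²=117]]
2. C_y = -9  [[A, B, C are collinear ⇒ 3x+2y-54=0] ∩ [|C−(18, 0)|²=117]]
   so C = (24, -9)

C = (24, -9)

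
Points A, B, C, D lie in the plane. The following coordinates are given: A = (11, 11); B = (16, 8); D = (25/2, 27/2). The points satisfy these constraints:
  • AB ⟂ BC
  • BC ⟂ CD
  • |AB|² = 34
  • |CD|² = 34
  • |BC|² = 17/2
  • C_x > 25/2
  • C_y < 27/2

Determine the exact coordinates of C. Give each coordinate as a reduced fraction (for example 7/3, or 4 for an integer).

C = (35/2, 21/2)

1. C_x = 35/2  [[AB ⟂ BC ⇒ 5x-3y-56=0] ∩ [|C−(25/2, 27/2)|²=34]]
2. C_y = 21/2  [[AB ⟂ BC ⇒ 5x-3y-56=0] ∩ [|C−(25/2, 27/2)|²=34]]
   so C = (35/2, 21/2)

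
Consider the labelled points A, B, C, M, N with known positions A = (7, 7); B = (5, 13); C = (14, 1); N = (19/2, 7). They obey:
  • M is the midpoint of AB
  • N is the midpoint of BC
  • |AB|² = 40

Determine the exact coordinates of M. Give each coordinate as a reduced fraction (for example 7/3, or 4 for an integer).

M = (6, 10)

1. M_x = 6  [2·M = A+B = (7, 7)+(5, 13)]
2. M_y = 10  [2·M = A+B = (7, 7)+(5, 13)]
   so M = (6, 10)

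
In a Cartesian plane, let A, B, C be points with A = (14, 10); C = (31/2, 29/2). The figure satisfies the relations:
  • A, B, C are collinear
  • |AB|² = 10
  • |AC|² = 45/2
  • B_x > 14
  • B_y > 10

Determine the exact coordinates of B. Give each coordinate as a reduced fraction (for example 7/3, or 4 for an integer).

1. B_x = 15  [[A, B, C are collinear ⇒ 9/2x-3/2y-48=0] ∩ [|B−(14, 10)|²=10]]
2. B_y = 13  [[A, B, C are collinear ⇒ 9/2x-3/2y-48=0] ∩ [|B−(14, 10)|²=10]]
   so B = (15, 13)

B = (15, 13)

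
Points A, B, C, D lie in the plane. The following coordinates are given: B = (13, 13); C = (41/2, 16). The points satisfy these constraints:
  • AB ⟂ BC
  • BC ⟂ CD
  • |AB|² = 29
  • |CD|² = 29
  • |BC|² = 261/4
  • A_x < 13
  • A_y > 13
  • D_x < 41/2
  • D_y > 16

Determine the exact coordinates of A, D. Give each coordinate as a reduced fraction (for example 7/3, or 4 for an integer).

A = (11, 18)
D = (37/2, 21)

1. A_x = 11  [[AB ⟂ BC ⇒ -15/2x-3y+273/2=0] ∩ [|A−(13, 13)|²=29]]
2. A_y = 18  [[AB ⟂ BC ⇒ -15/2x-3y+273/2=0] ∩ [|A−(13, 13)|²=29]]
   so A = (11, 18)
3. D_x = 37/2  [[BC ⟂ CD ⇒ 15/2x+3y-807/4=0] ∩ [|D−(41/2, 16)|²=29]]
4. D_y = 21  [[BC ⟂ CD ⇒ 15/2x+3y-807/4=0] ∩ [|D−(41/2, 16)|²=29]]
   so D = (37/2, 21)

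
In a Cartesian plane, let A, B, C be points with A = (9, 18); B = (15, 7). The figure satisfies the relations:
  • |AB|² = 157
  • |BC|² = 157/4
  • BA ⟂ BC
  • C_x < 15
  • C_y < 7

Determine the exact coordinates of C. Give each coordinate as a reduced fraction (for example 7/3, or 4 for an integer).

1. C_x = 19/2  [[BA ⟂ BC ⇒ -6x+11y+13=0] ∩ [|C−(15, 7)|²=157/4]]
2. C_y = 4  [[BA ⟂ BC ⇒ -6x+11y+13=0] ∩ [|C−(15, 7)|²=157/4]]
   so C = (19/2, 4)

C = (19/2, 4)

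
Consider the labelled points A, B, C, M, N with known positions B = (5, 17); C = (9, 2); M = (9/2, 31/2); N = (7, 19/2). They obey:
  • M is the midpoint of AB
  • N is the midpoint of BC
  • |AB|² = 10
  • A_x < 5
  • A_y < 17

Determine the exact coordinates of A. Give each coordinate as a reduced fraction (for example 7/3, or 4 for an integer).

A = (4, 14)

1. A_x = 4  [A = 2·M−B = 2·(9/2, 31/2)−(5, 17)]
2. A_y = 14  [A = 2·M−B = 2·(9/2, 31/2)−(5, 17)]
   so A = (4, 14)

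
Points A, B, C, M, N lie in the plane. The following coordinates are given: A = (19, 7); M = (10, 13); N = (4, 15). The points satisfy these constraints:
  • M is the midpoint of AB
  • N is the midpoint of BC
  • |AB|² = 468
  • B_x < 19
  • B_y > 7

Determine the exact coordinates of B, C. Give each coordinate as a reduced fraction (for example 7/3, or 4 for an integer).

1. B_x = 1  [B = 2·M−A = 2·(10, 13)−(19, 7)]
2. B_y = 19  [B = 2·M−A = 2·(10, 13)−(19, 7)]
   so B = (1, 19)
3. C_x = 7  [C = 2·N−B = 2·(4, 15)−(1, 19)]
4. C_y = 11  [C = 2·N−B = 2·(4, 15)−(1, 19)]
   so C = (7, 11)

B = (1, 19)
C = (7, 11)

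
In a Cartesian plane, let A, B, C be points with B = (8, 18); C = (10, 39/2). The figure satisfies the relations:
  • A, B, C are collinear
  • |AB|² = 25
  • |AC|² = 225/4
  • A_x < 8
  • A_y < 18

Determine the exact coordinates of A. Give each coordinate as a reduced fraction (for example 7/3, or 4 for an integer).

A = (4, 15)

1. A_x = 4  [[A, B, C are collinear ⇒ -3/2x+2y-24=0] ∩ [|A−(8, 18)|²=25]]
2. A_y = 15  [[A, B, C are collinear ⇒ -3/2x+2y-24=0] ∩ [|A−(8, 18)|²=25]]
   so A = (4, 15)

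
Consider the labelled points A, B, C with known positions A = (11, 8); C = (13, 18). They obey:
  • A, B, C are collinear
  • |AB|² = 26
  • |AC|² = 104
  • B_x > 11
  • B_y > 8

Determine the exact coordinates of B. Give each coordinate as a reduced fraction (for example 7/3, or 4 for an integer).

1. B_x = 12  [[A, B, C are collinear ⇒ 10x-2y-94=0] ∩ [|B−(11, 8)|²=26]]
2. B_y = 13  [[A, B, C are collinear ⇒ 10x-2y-94=0] ∩ [|B−(11, 8)|²=26]]
   so B = (12, 13)

B = (12, 13)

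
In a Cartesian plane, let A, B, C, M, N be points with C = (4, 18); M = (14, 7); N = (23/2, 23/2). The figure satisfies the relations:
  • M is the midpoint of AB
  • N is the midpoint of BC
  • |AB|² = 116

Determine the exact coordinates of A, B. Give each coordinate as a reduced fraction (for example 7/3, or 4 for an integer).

1. B_x = 19  [B = 2·N−C = 2·(23/2, 23/2)−(4, 18)]
2. B_y = 5  [B = 2·N−C = 2·(23/2, 23/2)−(4, 18)]
   so B = (19, 5)
3. A_x = 9  [A = 2·M−B = 2·(14, 7)−(19, 5)]
4. A_y = 9  [A = 2·M−B = 2·(14, 7)−(19, 5)]
   so A = (9, 9)

A = (9, 9)
B = (19, 5)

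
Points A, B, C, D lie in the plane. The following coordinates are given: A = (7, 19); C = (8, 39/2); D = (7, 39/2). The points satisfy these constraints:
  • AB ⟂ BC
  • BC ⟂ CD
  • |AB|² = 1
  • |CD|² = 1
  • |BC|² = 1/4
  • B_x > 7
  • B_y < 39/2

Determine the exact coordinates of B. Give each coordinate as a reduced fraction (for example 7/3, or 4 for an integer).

B = (8, 19)

1. B_x = 8  [[BC ⟂ CD ⇒ 1x-8=0] ∩ [|B−(7, 19)|²=1]]
2. B_y = 19  [[BC ⟂ CD ⇒ 1x-8=0] ∩ [|B−(7, 19)|²=1]]
   so B = (8, 19)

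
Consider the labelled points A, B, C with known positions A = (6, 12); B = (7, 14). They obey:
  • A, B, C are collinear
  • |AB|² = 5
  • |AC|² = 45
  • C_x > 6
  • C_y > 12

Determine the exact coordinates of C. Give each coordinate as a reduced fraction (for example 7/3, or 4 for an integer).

C = (9, 18)

1. C_x = 9  [[A, B, C are collinear ⇒ -2x+1y=0] ∩ [|C−(6, 12)|²=45]]
2. C_y = 18  [[A, B, C are collinear ⇒ -2x+1y=0] ∩ [|C−(6, 12)|²=45]]
   so C = (9, 18)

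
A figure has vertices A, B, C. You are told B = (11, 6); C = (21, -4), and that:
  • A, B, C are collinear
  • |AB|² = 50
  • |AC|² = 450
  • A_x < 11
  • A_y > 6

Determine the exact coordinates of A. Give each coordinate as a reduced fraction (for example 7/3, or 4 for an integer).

1. A_x = 6  [[A, B, C are collinear ⇒ 10x+10y-170=0] ∩ [|A−(11, 6)|²=50]]
2. A_y = 11  [[A, B, C are collinear ⇒ 10x+10y-170=0] ∩ [|A−(11, 6)|²=50]]
   so A = (6, 11)

A = (6, 11)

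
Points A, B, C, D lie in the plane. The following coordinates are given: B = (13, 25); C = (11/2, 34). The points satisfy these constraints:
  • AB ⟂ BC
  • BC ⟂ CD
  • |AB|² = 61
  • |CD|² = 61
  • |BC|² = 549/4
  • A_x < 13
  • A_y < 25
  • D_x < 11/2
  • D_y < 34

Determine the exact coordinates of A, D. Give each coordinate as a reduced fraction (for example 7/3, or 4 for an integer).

A = (7, 20)
D = (-1/2, 29)

1. A_x = 7  [[AB ⟂ BC ⇒ 15/2x-9y+255/2=0] ∩ [|A−(13, 25)|²=61]]
2. A_y = 20  [[AB ⟂ BC ⇒ 15/2x-9y+255/2=0] ∩ [|A−(13, 25)|²=61]]
   so A = (7, 20)
3. D_x = -1/2  [[BC ⟂ CD ⇒ -15/2x+9y-1059/4=0] ∩ [|D−(11/2, 34)|²=61]]
4. D_y = 29  [[BC ⟂ CD ⇒ -15/2x+9y-1059/4=0] ∩ [|D−(11/2, 34)|²=61]]
   so D = (-1/2, 29)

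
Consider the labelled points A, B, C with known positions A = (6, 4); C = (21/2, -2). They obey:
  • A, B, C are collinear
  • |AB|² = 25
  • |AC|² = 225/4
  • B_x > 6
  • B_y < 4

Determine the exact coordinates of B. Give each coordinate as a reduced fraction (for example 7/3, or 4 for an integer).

B = (9, 0)

1. B_x = 9  [[A, B, C are collinear ⇒ -6x-9/2y+54=0] ∩ [|B−(6, 4)|²=25]]
2. B_y = 0  [[A, B, C are collinear ⇒ -6x-9/2y+54=0] ∩ [|B−(6, 4)|²=25]]
   so B = (9, 0)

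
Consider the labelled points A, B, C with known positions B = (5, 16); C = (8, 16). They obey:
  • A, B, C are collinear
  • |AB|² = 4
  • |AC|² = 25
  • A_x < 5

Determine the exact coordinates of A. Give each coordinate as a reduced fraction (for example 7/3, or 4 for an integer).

1. A_x = 3  [[A, B, C are collinear ⇒ 3y-48=0] ∩ [|A−(5, 16)|²=4]]
2. A_y = 16  [[A, B, C are collinear ⇒ 3y-48=0] ∩ [|A−(5, 16)|²=4]]
   so A = (3, 16)

A = (3, 16)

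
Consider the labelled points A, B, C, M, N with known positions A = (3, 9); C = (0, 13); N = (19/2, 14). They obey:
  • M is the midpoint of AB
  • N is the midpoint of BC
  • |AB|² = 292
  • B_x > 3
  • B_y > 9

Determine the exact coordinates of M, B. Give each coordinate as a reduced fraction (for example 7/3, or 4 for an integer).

M = (11, 12)
B = (19, 15)

1. B_x = 19  [B = 2·N−C = 2·(19/2, 14)−(0, 13)]
2. B_y = 15  [B = 2·N−C = 2·(19/2, 14)−(0, 13)]
   so B = (19, 15)
3. M_x = 11  [2·M = A+B = (3, 9)+(19, 15)]
4. M_y = 12  [2·M = A+B = (3, 9)+(19, 15)]
   so M = (11, 12)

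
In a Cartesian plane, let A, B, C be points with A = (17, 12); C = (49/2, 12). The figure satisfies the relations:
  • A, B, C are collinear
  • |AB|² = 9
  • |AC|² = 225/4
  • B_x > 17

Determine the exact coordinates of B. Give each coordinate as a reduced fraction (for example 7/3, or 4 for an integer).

1. B_x = 20  [[A, B, C are collinear ⇒ -15/2y+90=0] ∩ [|B−(17, 12)|²=9]]
2. B_y = 12  [[A, B, C are collinear ⇒ -15/2y+90=0] ∩ [|B−(17, 12)|²=9]]
   so B = (20, 12)

B = (20, 12)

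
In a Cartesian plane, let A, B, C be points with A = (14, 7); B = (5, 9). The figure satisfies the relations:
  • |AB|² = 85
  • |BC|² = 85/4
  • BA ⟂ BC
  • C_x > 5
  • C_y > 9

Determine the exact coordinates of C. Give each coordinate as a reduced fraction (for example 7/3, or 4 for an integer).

1. C_x = 6  [[BA ⟂ BC ⇒ 9x-2y-27=0] ∩ [|C−(5, 9)|²=85/4]]
2. C_y = 27/2  [[BA ⟂ BC ⇒ 9x-2y-27=0] ∩ [|C−(5, 9)|²=85/4]]
   so C = (6, 27/2)

C = (6, 27/2)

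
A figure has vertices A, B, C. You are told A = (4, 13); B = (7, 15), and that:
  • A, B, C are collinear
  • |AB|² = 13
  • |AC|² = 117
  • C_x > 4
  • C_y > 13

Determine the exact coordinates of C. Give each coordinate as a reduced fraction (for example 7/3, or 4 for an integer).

C = (13, 19)

1. C_x = 13  [[A, B, C are collinear ⇒ -2x+3y-31=0] ∩ [|C−(4, 13)|²=117]]
2. C_y = 19  [[A, B, C are collinear ⇒ -2x+3y-31=0] ∩ [|C−(4, 13)|²=117]]
   so C = (13, 19)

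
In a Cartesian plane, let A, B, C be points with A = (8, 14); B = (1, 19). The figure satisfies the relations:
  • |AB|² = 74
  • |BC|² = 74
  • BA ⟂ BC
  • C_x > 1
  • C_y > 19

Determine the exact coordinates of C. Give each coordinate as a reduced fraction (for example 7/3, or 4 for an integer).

C = (6, 26)

1. C_x = 6  [[BA ⟂ BC ⇒ 7x-5y+88=0] ∩ [|C−(1, 19)|²=74]]
2. C_y = 26  [[BA ⟂ BC ⇒ 7x-5y+88=0] ∩ [|C−(1, 19)|²=74]]
   so C = (6, 26)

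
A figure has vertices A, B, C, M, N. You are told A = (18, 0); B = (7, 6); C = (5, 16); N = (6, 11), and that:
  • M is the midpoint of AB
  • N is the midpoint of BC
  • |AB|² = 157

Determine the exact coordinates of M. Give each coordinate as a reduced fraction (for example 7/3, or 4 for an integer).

M = (25/2, 3)

1. M_x = 25/2  [2·M = A+B = (18, 0)+(7, 6)]
2. M_y = 3  [2·M = A+B = (18, 0)+(7, 6)]
   so M = (25/2, 3)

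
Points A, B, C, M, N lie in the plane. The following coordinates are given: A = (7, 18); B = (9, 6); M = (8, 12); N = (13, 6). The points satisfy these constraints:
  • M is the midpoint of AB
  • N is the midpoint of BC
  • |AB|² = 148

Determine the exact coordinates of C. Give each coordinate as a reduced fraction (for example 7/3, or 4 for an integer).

C = (17, 6)

1. C_x = 17  [C = 2·N−B = 2·(13, 6)−(9, 6)]
2. C_y = 6  [C = 2·N−B = 2·(13, 6)−(9, 6)]
   so C = (17, 6)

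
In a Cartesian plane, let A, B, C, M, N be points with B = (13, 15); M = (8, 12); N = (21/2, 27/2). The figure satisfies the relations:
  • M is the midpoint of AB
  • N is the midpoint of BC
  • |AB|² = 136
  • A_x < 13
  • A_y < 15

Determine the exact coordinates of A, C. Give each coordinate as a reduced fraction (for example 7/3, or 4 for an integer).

1. A_x = 3  [A = 2·M−B = 2·(8, 12)−(13, 15)]
2. A_y = 9  [A = 2·M−B = 2·(8, 12)−(13, 15)]
   so A = (3, 9)
3. C_x = 8  [C = 2·N−B = 2·(21/2, 27/2)−(13, 15)]
4. C_y = 12  [C = 2·N−B = 2·(21/2, 27/2)−(13, 15)]
   so C = (8, 12)

A = (3, 9)
C = (8, 12)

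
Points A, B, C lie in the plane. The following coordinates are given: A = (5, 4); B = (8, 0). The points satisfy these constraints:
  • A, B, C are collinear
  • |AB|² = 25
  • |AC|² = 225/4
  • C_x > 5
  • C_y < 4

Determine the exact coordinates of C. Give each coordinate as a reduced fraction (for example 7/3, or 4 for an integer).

1. C_x = 19/2  [[A, B, C are collinear ⇒ 4x+3y-32=0] ∩ [|C−(5, 4)|²=225/4]]
2. C_y = -2  [[A, B, C are collinear ⇒ 4x+3y-32=0] ∩ [|C−(5, 4)|²=225/4]]
   so C = (19/2, -2)

C = (19/2, -2)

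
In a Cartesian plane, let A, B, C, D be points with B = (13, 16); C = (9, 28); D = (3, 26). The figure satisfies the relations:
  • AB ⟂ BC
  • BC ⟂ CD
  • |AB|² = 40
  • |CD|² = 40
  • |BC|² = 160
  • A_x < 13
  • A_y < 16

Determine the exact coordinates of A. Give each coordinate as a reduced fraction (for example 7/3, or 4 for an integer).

A = (7, 14)

1. A_x = 7  [[AB ⟂ BC ⇒ 4x-12y+140=0] ∩ [|A−(13, 16)|²=40]]
2. A_y = 14  [[AB ⟂ BC ⇒ 4x-12y+140=0] ∩ [|A−(13, 16)|²=40]]
   so A = (7, 14)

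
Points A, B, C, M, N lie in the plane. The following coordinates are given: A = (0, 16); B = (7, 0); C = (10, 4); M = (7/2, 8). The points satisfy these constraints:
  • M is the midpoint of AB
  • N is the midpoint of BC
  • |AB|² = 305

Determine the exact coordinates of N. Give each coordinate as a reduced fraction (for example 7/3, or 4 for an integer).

N = (17/2, 2)

1. N_x = 17/2  [2·N = B+C = (7, 0)+(10, 4)]
2. N_y = 2  [2·N = B+C = (7, 0)+(10, 4)]
   so N = (17/2, 2)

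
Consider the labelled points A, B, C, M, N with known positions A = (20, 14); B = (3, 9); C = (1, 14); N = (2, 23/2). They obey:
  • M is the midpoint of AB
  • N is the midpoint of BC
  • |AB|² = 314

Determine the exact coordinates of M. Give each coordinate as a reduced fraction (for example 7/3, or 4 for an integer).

M = (23/2, 23/2)

1. M_x = 23/2  [2·M = A+B = (20, 14)+(3, 9)]
2. M_y = 23/2  [2·M = A+B = (20, 14)+(3, 9)]
   so M = (23/2, 23/2)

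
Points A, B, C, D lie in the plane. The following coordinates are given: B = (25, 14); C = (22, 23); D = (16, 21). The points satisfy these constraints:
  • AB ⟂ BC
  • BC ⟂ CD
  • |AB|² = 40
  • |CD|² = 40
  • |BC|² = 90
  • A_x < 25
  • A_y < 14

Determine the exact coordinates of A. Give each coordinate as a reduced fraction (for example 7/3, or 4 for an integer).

A = (19, 12)

1. A_x = 19  [[AB ⟂ BC ⇒ 3x-9y+51=0] ∩ [|A−(25, 14)|²=40]]
2. A_y = 12  [[AB ⟂ BC ⇒ 3x-9y+51=0] ∩ [|A−(25, 14)|²=40]]
   so A = (19, 12)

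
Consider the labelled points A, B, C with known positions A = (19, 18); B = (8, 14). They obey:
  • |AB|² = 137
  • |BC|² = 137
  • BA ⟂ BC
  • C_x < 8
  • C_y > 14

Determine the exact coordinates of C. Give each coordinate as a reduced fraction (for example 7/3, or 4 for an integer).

C = (4, 25)

1. C_x = 4  [[BA ⟂ BC ⇒ 11x+4y-144=0] ∩ [|C−(8, 14)|²=137]]
2. C_y = 25  [[BA ⟂ BC ⇒ 11x+4y-144=0] ∩ [|C−(8, 14)|²=137]]
   so C = (4, 25)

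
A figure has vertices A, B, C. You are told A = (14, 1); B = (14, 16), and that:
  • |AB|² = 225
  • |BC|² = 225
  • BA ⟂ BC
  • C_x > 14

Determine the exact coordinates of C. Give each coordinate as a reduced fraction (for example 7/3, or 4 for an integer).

1. C_x = 29  [[BA ⟂ BC ⇒ -15y+240=0] ∩ [|C−(14, 16)|²=225]]
2. C_y = 16  [[BA ⟂ BC ⇒ -15y+240=0] ∩ [|C−(14, 16)|²=225]]
   so C = (29, 16)

C = (29, 16)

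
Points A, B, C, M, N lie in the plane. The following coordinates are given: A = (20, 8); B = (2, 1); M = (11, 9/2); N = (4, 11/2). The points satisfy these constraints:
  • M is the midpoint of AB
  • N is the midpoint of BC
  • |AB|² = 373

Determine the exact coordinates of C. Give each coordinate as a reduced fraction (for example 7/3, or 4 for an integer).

C = (6, 10)

1. C_x = 6  [C = 2·N−B = 2·(4, 11/2)−(2, 1)]
2. C_y = 10  [C = 2·N−B = 2·(4, 11/2)−(2, 1)]
   so C = (6, 10)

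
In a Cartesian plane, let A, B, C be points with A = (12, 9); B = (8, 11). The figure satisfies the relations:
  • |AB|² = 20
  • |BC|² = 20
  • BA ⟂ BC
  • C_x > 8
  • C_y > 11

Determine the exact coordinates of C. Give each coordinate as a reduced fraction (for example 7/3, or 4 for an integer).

C = (10, 15)

1. C_x = 10  [[BA ⟂ BC ⇒ 4x-2y-10=0] ∩ [|C−(8, 11)|²=20]]
2. C_y = 15  [[BA ⟂ BC ⇒ 4x-2y-10=0] ∩ [|C−(8, 11)|²=20]]
   so C = (10, 15)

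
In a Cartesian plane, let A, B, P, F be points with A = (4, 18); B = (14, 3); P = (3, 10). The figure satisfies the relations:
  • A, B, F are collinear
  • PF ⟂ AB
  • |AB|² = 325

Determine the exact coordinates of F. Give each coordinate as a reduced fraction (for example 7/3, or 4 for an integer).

1. F_x = 96/13  [[A, B, F are collinear ⇒ 15x+10y-240=0] ∩ [PF ⟂ AB ⇒ 10x-15y+120=0]]
2. F_y = 168/13  [[A, B, F are collinear ⇒ 15x+10y-240=0] ∩ [PF ⟂ AB ⇒ 10x-15y+120=0]]
   so F = (96/13, 168/13)

F = (96/13, 168/13)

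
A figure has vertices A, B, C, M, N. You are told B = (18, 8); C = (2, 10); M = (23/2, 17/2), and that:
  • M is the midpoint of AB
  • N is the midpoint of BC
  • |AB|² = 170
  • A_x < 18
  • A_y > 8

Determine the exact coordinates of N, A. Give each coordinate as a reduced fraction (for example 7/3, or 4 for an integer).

N = (10, 9)
A = (5, 9)

1. A_x = 5  [A = 2·M−B = 2·(23/2, 17/2)−(18, 8)]
2. A_y = 9  [A = 2·M−B = 2·(23/2, 17/2)−(18, 8)]
   so A = (5, 9)
3. N_x = 10  [2·N = B+C = (18, 8)+(2, 10)]
4. N_y = 9  [2·N = B+C = (18, 8)+(2, 10)]
   so N = (10, 9)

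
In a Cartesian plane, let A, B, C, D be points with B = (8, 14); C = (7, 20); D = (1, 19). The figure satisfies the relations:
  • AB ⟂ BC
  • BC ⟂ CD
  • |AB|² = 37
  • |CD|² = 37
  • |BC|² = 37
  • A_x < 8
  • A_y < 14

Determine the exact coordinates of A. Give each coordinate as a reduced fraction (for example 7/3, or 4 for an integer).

A = (2, 13)

1. A_x = 2  [[AB ⟂ BC ⇒ 1x-6y+76=0] ∩ [|A−(8, 14)|²=37]]
2. A_y = 13  [[AB ⟂ BC ⇒ 1x-6y+76=0] ∩ [|A−(8, 14)|²=37]]
   so A = (2, 13)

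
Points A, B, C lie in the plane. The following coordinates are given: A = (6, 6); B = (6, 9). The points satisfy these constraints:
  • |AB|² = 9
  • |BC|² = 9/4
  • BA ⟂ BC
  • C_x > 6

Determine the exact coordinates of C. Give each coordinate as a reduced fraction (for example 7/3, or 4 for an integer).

1. C_x = 15/2  [[BA ⟂ BC ⇒ -3y+27=0] ∩ [|C−(6, 9)|²=9/4]]
2. C_y = 9  [[BA ⟂ BC ⇒ -3y+27=0] ∩ [|C−(6, 9)|²=9/4]]
   so C = (15/2, 9)

C = (15/2, 9)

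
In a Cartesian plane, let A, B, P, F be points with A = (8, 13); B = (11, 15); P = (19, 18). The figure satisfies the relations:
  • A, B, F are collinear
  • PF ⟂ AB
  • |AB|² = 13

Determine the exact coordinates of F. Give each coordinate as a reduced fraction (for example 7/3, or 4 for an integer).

F = (233/13, 255/13)

1. F_x = 233/13  [[A, B, F are collinear ⇒ -2x+3y-23=0] ∩ [PF ⟂ AB ⇒ 3x+2y-93=0]]
2. F_y = 255/13  [[A, B, F are collinear ⇒ -2x+3y-23=0] ∩ [PF ⟂ AB ⇒ 3x+2y-93=0]]
   so F = (233/13, 255/13)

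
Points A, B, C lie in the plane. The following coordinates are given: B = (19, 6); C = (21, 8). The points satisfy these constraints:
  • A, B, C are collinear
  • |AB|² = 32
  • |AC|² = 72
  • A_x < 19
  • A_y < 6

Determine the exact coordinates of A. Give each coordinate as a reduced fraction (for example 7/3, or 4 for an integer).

1. A_x = 15  [[A, B, C are collinear ⇒ -2x+2y+26=0] ∩ [|A−(19, 6)|²=32]]
2. A_y = 2  [[A, B, C are collinear ⇒ -2x+2y+26=0] ∩ [|A−(19, 6)|²=32]]
   so A = (15, 2)

A = (15, 2)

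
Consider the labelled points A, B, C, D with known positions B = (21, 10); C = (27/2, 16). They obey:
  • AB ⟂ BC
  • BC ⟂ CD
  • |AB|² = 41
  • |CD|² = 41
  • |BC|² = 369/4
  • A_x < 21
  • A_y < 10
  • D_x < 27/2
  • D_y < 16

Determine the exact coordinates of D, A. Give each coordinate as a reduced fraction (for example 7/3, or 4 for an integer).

D = (19/2, 11)
A = (17, 5)

1. D_x = 19/2  [[BC ⟂ CD ⇒ -15/2x+6y+21/4=0] ∩ [|D−(27/2, 16)|²=41]]
2. D_y = 11  [[BC ⟂ CD ⇒ -15/2x+6y+21/4=0] ∩ [|D−(27/2, 16)|²=41]]
   so D = (19/2, 11)
3. A_x = 17  [[AB ⟂ BC ⇒ 15/2x-6y-195/2=0] ∩ [|A−(21, 10)|²=41]]
4. A_y = 5  [[AB ⟂ BC ⇒ 15/2x-6y-195/2=0] ∩ [|A−(21, 10)|²=41]]
   so A = (17, 5)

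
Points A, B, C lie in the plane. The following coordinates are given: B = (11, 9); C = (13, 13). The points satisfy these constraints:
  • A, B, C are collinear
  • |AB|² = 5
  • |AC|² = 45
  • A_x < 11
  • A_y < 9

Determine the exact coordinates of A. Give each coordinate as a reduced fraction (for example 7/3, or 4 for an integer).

1. A_x = 10  [[A, B, C are collinear ⇒ -4x+2y+26=0] ∩ [|A−(11, 9)|²=5]]
2. A_y = 7  [[A, B, C are collinear ⇒ -4x+2y+26=0] ∩ [|A−(11, 9)|²=5]]
   so A = (10, 7)

A = (10, 7)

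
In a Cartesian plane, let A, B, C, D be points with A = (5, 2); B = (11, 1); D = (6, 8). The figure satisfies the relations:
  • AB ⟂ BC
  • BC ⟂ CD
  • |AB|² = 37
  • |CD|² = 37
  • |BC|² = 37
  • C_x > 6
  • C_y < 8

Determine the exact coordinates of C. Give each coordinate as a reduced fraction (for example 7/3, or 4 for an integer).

C = (12, 7)

1. C_x = 12  [[AB ⟂ BC ⇒ 6x-1y-65=0] ∩ [|C−(6, 8)|²=37]]
2. C_y = 7  [[AB ⟂ BC ⇒ 6x-1y-65=0] ∩ [|C−(6, 8)|²=37]]
   so C = (12, 7)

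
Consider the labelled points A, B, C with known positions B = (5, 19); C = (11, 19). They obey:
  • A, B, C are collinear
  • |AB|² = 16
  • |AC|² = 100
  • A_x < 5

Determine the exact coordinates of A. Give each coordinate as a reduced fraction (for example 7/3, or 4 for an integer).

1. A_x = 1  [[A, B, C are collinear ⇒ 6y-114=0] ∩ [|A−(5, 19)|²=16]]
2. A_y = 19  [[A, B, C are collinear ⇒ 6y-114=0] ∩ [|A−(5, 19)|²=16]]
   so A = (1, 19)

A = (1, 19)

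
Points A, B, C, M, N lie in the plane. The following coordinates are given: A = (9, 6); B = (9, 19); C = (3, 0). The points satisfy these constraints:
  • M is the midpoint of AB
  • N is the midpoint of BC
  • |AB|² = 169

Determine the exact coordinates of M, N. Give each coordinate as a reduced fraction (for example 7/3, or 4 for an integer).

1. M_x = 9  [2·M = A+B = (9, 6)+(9, 19)]
2. M_y = 25/2  [2·M = A+B = (9, 6)+(9, 19)]
   so M = (9, 25/2)
3. N_x = 6  [2·N = B+C = (9, 19)+(3, 0)]
4. N_y = 19/2  [2·N = B+C = (9, 19)+(3, 0)]
   so N = (6, 19/2)

M = (9, 25/2)
N = (6, 19/2)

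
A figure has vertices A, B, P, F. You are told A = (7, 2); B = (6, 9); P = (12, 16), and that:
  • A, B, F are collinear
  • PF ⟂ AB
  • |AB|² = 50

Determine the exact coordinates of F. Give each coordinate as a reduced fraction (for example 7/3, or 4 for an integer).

1. F_x = 257/50  [[A, B, F are collinear ⇒ -7x-1y+51=0] ∩ [PF ⟂ AB ⇒ -1x+7y-100=0]]
2. F_y = 751/50  [[A, B, F are collinear ⇒ -7x-1y+51=0] ∩ [PF ⟂ AB ⇒ -1x+7y-100=0]]
   so F = (257/50, 751/50)

F = (257/50, 751/50)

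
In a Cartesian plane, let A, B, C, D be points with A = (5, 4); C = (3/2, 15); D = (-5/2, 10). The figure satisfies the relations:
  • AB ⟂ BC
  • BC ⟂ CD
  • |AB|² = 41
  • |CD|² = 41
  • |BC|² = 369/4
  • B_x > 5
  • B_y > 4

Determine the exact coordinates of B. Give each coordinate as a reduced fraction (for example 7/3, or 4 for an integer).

1. B_x = 9  [[BC ⟂ CD ⇒ 4x+5y-81=0] ∩ [|B−(5, 4)|²=41]]
2. B_y = 9  [[BC ⟂ CD ⇒ 4x+5y-81=0] ∩ [|B−(5, 4)|²=41]]
   so B = (9, 9)

B = (9, 9)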